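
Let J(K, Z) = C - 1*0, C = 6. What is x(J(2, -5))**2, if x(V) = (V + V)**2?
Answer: 20736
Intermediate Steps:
J(K, Z) = 6 (J(K, Z) = 6 - 1*0 = 6 + 0 = 6)
x(V) = 4*V**2 (x(V) = (2*V)**2 = 4*V**2)
x(J(2, -5))**2 = (4*6**2)**2 = (4*36)**2 = 144**2 = 20736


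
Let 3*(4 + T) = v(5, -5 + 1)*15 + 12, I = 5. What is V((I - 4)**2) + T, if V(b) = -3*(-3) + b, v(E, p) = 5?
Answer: 35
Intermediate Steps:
V(b) = 9 + b
T = 25 (T = -4 + (5*15 + 12)/3 = -4 + (75 + 12)/3 = -4 + (1/3)*87 = -4 + 29 = 25)
V((I - 4)**2) + T = (9 + (5 - 4)**2) + 25 = (9 + 1**2) + 25 = (9 + 1) + 25 = 10 + 25 = 35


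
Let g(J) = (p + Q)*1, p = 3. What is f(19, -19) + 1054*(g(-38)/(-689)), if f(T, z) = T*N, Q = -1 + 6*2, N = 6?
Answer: 63790/689 ≈ 92.583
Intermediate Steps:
Q = 11 (Q = -1 + 12 = 11)
f(T, z) = 6*T (f(T, z) = T*6 = 6*T)
g(J) = 14 (g(J) = (3 + 11)*1 = 14*1 = 14)
f(19, -19) + 1054*(g(-38)/(-689)) = 6*19 + 1054*(14/(-689)) = 114 + 1054*(14*(-1/689)) = 114 + 1054*(-14/689) = 114 - 14756/689 = 63790/689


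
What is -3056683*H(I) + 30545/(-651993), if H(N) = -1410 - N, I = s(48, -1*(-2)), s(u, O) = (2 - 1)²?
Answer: 2812032581987464/651993 ≈ 4.3130e+9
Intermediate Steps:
s(u, O) = 1 (s(u, O) = 1² = 1)
I = 1
-3056683*H(I) + 30545/(-651993) = -3056683/(1/(-1410 - 1*1)) + 30545/(-651993) = -3056683/(1/(-1410 - 1)) + 30545*(-1/651993) = -3056683/(1/(-1411)) - 30545/651993 = -3056683/(-1/1411) - 30545/651993 = -3056683*(-1411) - 30545/651993 = 4312979713 - 30545/651993 = 2812032581987464/651993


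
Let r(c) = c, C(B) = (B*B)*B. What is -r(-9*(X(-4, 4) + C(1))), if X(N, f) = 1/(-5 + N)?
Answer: 8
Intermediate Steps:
C(B) = B³ (C(B) = B²*B = B³)
-r(-9*(X(-4, 4) + C(1))) = -(-9)*(1/(-5 - 4) + 1³) = -(-9)*(1/(-9) + 1) = -(-9)*(-⅑ + 1) = -(-9)*8/9 = -1*(-8) = 8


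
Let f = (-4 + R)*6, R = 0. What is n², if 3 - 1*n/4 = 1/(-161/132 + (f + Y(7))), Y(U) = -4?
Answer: 2191363344/14876449 ≈ 147.30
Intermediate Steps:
f = -24 (f = (-4 + 0)*6 = -4*6 = -24)
n = 46812/3857 (n = 12 - 4/(-161/132 + (-24 - 4)) = 12 - 4/(-161*1/132 - 28) = 12 - 4/(-161/132 - 28) = 12 - 4/(-3857/132) = 12 - 4*(-132/3857) = 12 + 528/3857 = 46812/3857 ≈ 12.137)
n² = (46812/3857)² = 2191363344/14876449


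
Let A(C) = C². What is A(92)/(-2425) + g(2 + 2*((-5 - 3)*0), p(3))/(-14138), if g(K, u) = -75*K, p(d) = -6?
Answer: -59650141/17142325 ≈ -3.4797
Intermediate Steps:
A(92)/(-2425) + g(2 + 2*((-5 - 3)*0), p(3))/(-14138) = 92²/(-2425) - 75*(2 + 2*((-5 - 3)*0))/(-14138) = 8464*(-1/2425) - 75*(2 + 2*(-8*0))*(-1/14138) = -8464/2425 - 75*(2 + 2*0)*(-1/14138) = -8464/2425 - 75*(2 + 0)*(-1/14138) = -8464/2425 - 75*2*(-1/14138) = -8464/2425 - 150*(-1/14138) = -8464/2425 + 75/7069 = -59650141/17142325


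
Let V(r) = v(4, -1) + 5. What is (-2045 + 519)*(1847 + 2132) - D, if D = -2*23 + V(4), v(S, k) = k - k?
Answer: -6071913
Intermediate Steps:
v(S, k) = 0
V(r) = 5 (V(r) = 0 + 5 = 5)
D = -41 (D = -2*23 + 5 = -46 + 5 = -41)
(-2045 + 519)*(1847 + 2132) - D = (-2045 + 519)*(1847 + 2132) - 1*(-41) = -1526*3979 + 41 = -6071954 + 41 = -6071913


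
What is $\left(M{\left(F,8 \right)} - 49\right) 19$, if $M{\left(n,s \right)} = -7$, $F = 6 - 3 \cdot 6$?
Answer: $-1064$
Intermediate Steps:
$F = -12$ ($F = 6 - 18 = -12$)
$\left(M{\left(F,8 \right)} - 49\right) 19 = \left(-7 - 49\right) 19 = \left(-56\right) 19 = -1064$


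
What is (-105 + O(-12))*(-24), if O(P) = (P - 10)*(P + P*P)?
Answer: 72216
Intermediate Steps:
O(P) = (-10 + P)*(P + P**2)
(-105 + O(-12))*(-24) = (-105 - 12*(-10 + (-12)**2 - 9*(-12)))*(-24) = (-105 - 12*(-10 + 144 + 108))*(-24) = (-105 - 12*242)*(-24) = (-105 - 2904)*(-24) = -3009*(-24) = 72216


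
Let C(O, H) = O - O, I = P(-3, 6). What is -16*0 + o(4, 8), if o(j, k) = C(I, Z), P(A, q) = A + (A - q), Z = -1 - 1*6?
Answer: 0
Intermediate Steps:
Z = -7 (Z = -1 - 6 = -7)
P(A, q) = -q + 2*A
I = -12 (I = -1*6 + 2*(-3) = -6 - 6 = -12)
C(O, H) = 0
o(j, k) = 0
-16*0 + o(4, 8) = -16*0 + 0 = 0 + 0 = 0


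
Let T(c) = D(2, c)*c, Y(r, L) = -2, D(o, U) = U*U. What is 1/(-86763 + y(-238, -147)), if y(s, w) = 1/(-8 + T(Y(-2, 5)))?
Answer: -16/1388209 ≈ -1.1526e-5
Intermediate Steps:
D(o, U) = U²
T(c) = c³ (T(c) = c²*c = c³)
y(s, w) = -1/16 (y(s, w) = 1/(-8 + (-2)³) = 1/(-8 - 8) = 1/(-16) = -1/16)
1/(-86763 + y(-238, -147)) = 1/(-86763 - 1/16) = 1/(-1388209/16) = -16/1388209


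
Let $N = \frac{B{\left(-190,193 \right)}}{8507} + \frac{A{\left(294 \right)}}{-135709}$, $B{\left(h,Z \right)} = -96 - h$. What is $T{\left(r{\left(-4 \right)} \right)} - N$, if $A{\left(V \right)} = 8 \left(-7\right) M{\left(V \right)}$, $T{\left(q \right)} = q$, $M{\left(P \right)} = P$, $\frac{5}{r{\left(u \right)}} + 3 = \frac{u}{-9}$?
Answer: $- \frac{168590293}{80708081} \approx -2.0889$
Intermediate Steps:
$r{\left(u \right)} = \frac{5}{-3 - \frac{u}{9}}$ ($r{\left(u \right)} = \frac{5}{-3 + \frac{u}{-9}} = \frac{5}{-3 + u \left(- \frac{1}{9}\right)} = \frac{5}{-3 - \frac{u}{9}}$)
$A{\left(V \right)} = - 56 V$ ($A{\left(V \right)} = 8 \left(-7\right) V = - 56 V$)
$N = \frac{464486}{3509047}$ ($N = \frac{-96 - -190}{8507} + \frac{\left(-56\right) 294}{-135709} = \left(-96 + 190\right) \frac{1}{8507} - - \frac{2352}{19387} = 94 \cdot \frac{1}{8507} + \frac{2352}{19387} = \frac{2}{181} + \frac{2352}{19387} = \frac{464486}{3509047} \approx 0.13237$)
$T{\left(r{\left(-4 \right)} \right)} - N = - \frac{45}{27 - 4} - \frac{464486}{3509047} = - \frac{45}{23} - \frac{464486}{3509047} = - \frac{168590293}{80708081}$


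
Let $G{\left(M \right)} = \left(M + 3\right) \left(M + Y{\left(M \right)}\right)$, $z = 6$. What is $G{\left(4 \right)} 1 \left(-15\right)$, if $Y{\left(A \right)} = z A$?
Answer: $-2940$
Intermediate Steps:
$Y{\left(A \right)} = 6 A$
$G{\left(M \right)} = 7 M \left(3 + M\right)$ ($G{\left(M \right)} = \left(M + 3\right) \left(M + 6 M\right) = \left(3 + M\right) 7 M = 7 M \left(3 + M\right)$)
$G{\left(4 \right)} 1 \left(-15\right) = 7 \cdot 4 \left(3 + 4\right) 1 \left(-15\right) = 7 \cdot 4 \cdot 7 \cdot 1 \left(-15\right) = 196 \cdot 1 \left(-15\right) = 196 \left(-15\right) = -2940$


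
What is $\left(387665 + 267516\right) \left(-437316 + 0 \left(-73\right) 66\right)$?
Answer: $-286521134196$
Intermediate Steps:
$\left(387665 + 267516\right) \left(-437316 + 0 \left(-73\right) 66\right) = 655181 \left(-437316 + 0 \cdot 66\right) = 655181 \left(-437316 + 0\right) = 655181 \left(-437316\right) = -286521134196$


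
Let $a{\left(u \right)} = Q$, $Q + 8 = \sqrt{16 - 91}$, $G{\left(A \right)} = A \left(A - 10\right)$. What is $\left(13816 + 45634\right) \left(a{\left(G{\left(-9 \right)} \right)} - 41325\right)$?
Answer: $-2457246850 + 297250 i \sqrt{3} \approx -2.4572 \cdot 10^{9} + 5.1485 \cdot 10^{5} i$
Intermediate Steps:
$G{\left(A \right)} = A \left(-10 + A\right)$
$Q = -8 + 5 i \sqrt{3}$ ($Q = -8 + \sqrt{16 - 91} = -8 + \sqrt{-75} = -8 + 5 i \sqrt{3} \approx -8.0 + 8.6602 i$)
$a{\left(u \right)} = -8 + 5 i \sqrt{3}$
$\left(13816 + 45634\right) \left(a{\left(G{\left(-9 \right)} \right)} - 41325\right) = \left(13816 + 45634\right) \left(\left(-8 + 5 i \sqrt{3}\right) - 41325\right) = 59450 \left(-41333 + 5 i \sqrt{3}\right) = -2457246850 + 297250 i \sqrt{3}$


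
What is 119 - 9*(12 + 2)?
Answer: -7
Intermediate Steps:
119 - 9*(12 + 2) = 119 - 9*14 = 119 - 126 = -7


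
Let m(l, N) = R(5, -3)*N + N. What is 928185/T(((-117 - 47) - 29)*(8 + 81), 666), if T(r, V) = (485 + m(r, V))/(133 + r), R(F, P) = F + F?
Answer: -15819985140/7811 ≈ -2.0253e+6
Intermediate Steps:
R(F, P) = 2*F
m(l, N) = 11*N (m(l, N) = (2*5)*N + N = 10*N + N = 11*N)
T(r, V) = (485 + 11*V)/(133 + r)
928185/T(((-117 - 47) - 29)*(8 + 81), 666) = 928185/(((485 + 11*666)/(133 + ((-117 - 47) - 29)*(8 + 81)))) = 928185/(((485 + 7326)/(133 + (-164 - 29)*89))) = 928185/((7811/(133 - 193*89))) = 928185/((7811/(133 - 17177))) = 928185/((7811/(-17044))) = 928185/((-1/17044*7811)) = 928185/(-7811/17044) = 928185*(-17044/7811) = -15819985140/7811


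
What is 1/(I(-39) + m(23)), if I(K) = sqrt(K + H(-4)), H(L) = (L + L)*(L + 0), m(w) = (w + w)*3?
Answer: 138/19051 - I*sqrt(7)/19051 ≈ 0.0072437 - 0.00013888*I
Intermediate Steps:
m(w) = 6*w (m(w) = (2*w)*3 = 6*w)
H(L) = 2*L**2 (H(L) = (2*L)*L = 2*L**2)
I(K) = sqrt(32 + K) (I(K) = sqrt(K + 2*(-4)**2) = sqrt(K + 2*16) = sqrt(K + 32) = sqrt(32 + K))
1/(I(-39) + m(23)) = 1/(sqrt(32 - 39) + 6*23) = 1/(sqrt(-7) + 138) = 1/(I*sqrt(7) + 138) = 1/(138 + I*sqrt(7))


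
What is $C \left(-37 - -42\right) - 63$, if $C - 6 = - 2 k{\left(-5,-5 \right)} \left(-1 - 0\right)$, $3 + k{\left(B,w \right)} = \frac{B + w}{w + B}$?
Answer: $-53$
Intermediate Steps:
$k{\left(B,w \right)} = -2$ ($k{\left(B,w \right)} = -3 + \frac{B + w}{w + B} = -3 + \frac{B + w}{B + w} = -3 + 1 = -2$)
$C = 2$ ($C = 6 + \left(-2\right) \left(-2\right) \left(-1 - 0\right) = 6 + 4 \left(-1 + 0\right) = 6 + 4 \left(-1\right) = 6 - 4 = 2$)
$C \left(-37 - -42\right) - 63 = 2 \left(-37 - -42\right) - 63 = 2 \left(-37 + 42\right) - 63 = 2 \cdot 5 - 63 = 10 - 63 = -53$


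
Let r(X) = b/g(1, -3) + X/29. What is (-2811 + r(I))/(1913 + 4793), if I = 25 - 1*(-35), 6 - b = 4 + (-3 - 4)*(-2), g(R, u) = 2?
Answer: -81633/194474 ≈ -0.41976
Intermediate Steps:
b = -12 (b = 6 - (4 + (-3 - 4)*(-2)) = 6 - (4 - 7*(-2)) = 6 - (4 + 14) = 6 - 1*18 = 6 - 18 = -12)
I = 60 (I = 25 + 35 = 60)
r(X) = -6 + X/29 (r(X) = -12/2 + X/29 = -12*1/2 + X*(1/29) = -6 + X/29)
(-2811 + r(I))/(1913 + 4793) = (-2811 + (-6 + (1/29)*60))/(1913 + 4793) = (-2811 + (-6 + 60/29))/6706 = (-2811 - 114/29)*(1/6706) = -81633/29*1/6706 = -81633/194474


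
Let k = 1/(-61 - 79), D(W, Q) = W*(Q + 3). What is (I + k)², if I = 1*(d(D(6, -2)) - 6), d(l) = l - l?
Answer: 707281/19600 ≈ 36.086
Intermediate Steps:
D(W, Q) = W*(3 + Q)
d(l) = 0
k = -1/140 (k = 1/(-140) = -1/140 ≈ -0.0071429)
I = -6 (I = 1*(0 - 6) = 1*(-6) = -6)
(I + k)² = (-6 - 1/140)² = (-841/140)² = 707281/19600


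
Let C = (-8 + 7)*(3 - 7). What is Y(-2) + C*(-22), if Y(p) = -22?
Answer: -110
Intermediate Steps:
C = 4 (C = -1*(-4) = 4)
Y(-2) + C*(-22) = -22 + 4*(-22) = -22 - 88 = -110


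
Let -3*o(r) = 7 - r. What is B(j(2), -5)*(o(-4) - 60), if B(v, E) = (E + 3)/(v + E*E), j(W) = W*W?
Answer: 382/87 ≈ 4.3908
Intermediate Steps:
o(r) = -7/3 + r/3 (o(r) = -(7 - r)/3 = -7/3 + r/3)
j(W) = W**2
B(v, E) = (3 + E)/(v + E**2)
B(j(2), -5)*(o(-4) - 60) = ((3 - 5)/(2**2 + (-5)**2))*((-7/3 + (1/3)*(-4)) - 60) = (-2/(4 + 25))*((-7/3 - 4/3) - 60) = (-2/29)*(-11/3 - 60) = ((1/29)*(-2))*(-191/3) = -2/29*(-191/3) = 382/87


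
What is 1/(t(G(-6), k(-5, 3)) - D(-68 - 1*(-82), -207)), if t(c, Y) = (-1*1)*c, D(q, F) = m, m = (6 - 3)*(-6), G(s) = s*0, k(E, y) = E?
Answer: 1/18 ≈ 0.055556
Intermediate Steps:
G(s) = 0
m = -18 (m = 3*(-6) = -18)
D(q, F) = -18
t(c, Y) = -c
1/(t(G(-6), k(-5, 3)) - D(-68 - 1*(-82), -207)) = 1/(-1*0 - 1*(-18)) = 1/(0 + 18) = 1/18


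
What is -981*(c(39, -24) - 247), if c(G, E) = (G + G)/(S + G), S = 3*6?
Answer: 4578327/19 ≈ 2.4096e+5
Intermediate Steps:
S = 18
c(G, E) = 2*G/(18 + G) (c(G, E) = (G + G)/(18 + G) = (2*G)/(18 + G) = 2*G/(18 + G))
-981*(c(39, -24) - 247) = -981*(2*39/(18 + 39) - 247) = -981*(2*39/57 - 247) = -981*(2*39*(1/57) - 247) = -981*(26/19 - 247) = -981*(-4667/19) = 4578327/19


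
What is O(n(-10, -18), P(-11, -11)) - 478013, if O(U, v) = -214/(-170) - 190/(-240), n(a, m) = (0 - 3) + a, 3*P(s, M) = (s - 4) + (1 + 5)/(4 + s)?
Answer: -975142337/2040 ≈ -4.7801e+5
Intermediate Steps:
P(s, M) = -4/3 + 2/(4 + s) + s/3 (P(s, M) = ((s - 4) + (1 + 5)/(4 + s))/3 = ((-4 + s) + 6/(4 + s))/3 = (-4 + s + 6/(4 + s))/3 = -4/3 + 2/(4 + s) + s/3)
n(a, m) = -3 + a
O(U, v) = 4183/2040 (O(U, v) = -214*(-1/170) - 190*(-1/240) = 107/85 + 19/24 = 4183/2040)
O(n(-10, -18), P(-11, -11)) - 478013 = 4183/2040 - 478013 = -975142337/2040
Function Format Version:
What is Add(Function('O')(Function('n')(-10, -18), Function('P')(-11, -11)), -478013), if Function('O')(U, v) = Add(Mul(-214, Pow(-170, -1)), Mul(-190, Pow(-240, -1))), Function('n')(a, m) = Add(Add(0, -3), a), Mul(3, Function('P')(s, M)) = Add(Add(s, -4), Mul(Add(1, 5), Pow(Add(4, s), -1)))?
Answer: Rational(-975142337, 2040) ≈ -4.7801e+5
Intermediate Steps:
Function('P')(s, M) = Add(Rational(-4, 3), Mul(2, Pow(Add(4, s), -1)), Mul(Rational(1, 3), s)) (Function('P')(s, M) = Mul(Rational(1, 3), Add(Add(s, -4), Mul(Add(1, 5), Pow(Add(4, s), -1)))) = Mul(Rational(1, 3), Add(Add(-4, s), Mul(6, Pow(Add(4, s), -1)))) = Mul(Rational(1, 3), Add(-4, s, Mul(6, Pow(Add(4, s), -1)))) = Add(Rational(-4, 3), Mul(2, Pow(Add(4, s), -1)), Mul(Rational(1, 3), s)))
Function('n')(a, m) = Add(-3, a)
Function('O')(U, v) = Rational(4183, 2040) (Function('O')(U, v) = Add(Mul(-214, Rational(-1, 170)), Mul(-190, Rational(-1, 240))) = Add(Rational(107, 85), Rational(19, 24)) = Rational(4183, 2040))
Add(Function('O')(Function('n')(-10, -18), Function('P')(-11, -11)), -478013) = Add(Rational(4183, 2040), -478013) = Rational(-975142337, 2040)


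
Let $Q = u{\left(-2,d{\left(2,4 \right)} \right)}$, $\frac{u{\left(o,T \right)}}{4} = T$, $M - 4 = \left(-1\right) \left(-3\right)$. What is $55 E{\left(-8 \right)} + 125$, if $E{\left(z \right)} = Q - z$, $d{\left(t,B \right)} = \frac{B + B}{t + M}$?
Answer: $\frac{6845}{9} \approx 760.56$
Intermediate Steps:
$M = 7$ ($M = 4 - -3 = 4 + 3 = 7$)
$d{\left(t,B \right)} = \frac{2 B}{7 + t}$ ($d{\left(t,B \right)} = \frac{B + B}{t + 7} = \frac{2 B}{7 + t}$)
$u{\left(o,T \right)} = 4 T$
$Q = \frac{32}{9}$ ($Q = 4 \cdot 2 \cdot 4 \frac{1}{7 + 2} = 4 \cdot 2 \cdot 4 \cdot \frac{1}{9} = 4 \cdot \frac{8}{9} = \frac{32}{9} \approx 3.5556$)
$E{\left(z \right)} = \frac{32}{9} - z$
$55 E{\left(-8 \right)} + 125 = 55 \left(\frac{32}{9} - -8\right) + 125 = 55 \left(\frac{32}{9} + 8\right) + 125 = 55 \cdot \frac{104}{9} + 125 = \frac{5720}{9} + 125 = \frac{6845}{9}$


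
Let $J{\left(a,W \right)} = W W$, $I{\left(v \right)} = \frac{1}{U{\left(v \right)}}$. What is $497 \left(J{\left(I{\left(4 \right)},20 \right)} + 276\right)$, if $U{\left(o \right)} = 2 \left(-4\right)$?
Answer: $335972$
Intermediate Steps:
$U{\left(o \right)} = -8$
$I{\left(v \right)} = - \frac{1}{8}$ ($I{\left(v \right)} = \frac{1}{-8} = - \frac{1}{8}$)
$J{\left(a,W \right)} = W^{2}$
$497 \left(J{\left(I{\left(4 \right)},20 \right)} + 276\right) = 497 \left(20^{2} + 276\right) = 497 \left(400 + 276\right) = 497 \cdot 676 = 335972$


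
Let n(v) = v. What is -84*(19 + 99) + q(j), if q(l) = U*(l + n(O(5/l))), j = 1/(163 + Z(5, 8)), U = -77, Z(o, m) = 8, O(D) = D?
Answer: -12952814/171 ≈ -75748.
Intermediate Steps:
j = 1/171 (j = 1/(163 + 8) = 1/171 ≈ 0.0058480)
q(l) = -385/l - 77*l (q(l) = -77*(l + 5/l) = -385/l - 77*l)
-84*(19 + 99) + q(j) = -84*(19 + 99) + (-385/1/171 - 77*1/171) = -84*118 + (-385*171 - 77/171) = -9912 + (-65835 - 77/171) = -9912 - 11257862/171 = -12952814/171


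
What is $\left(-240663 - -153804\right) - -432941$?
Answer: $346082$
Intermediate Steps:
$\left(-240663 - -153804\right) - -432941 = \left(-240663 + 153804\right) + 432941 = -86859 + 432941 = 346082$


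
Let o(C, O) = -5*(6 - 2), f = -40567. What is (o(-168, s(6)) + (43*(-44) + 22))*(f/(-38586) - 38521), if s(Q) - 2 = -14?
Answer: 468194182785/6431 ≈ 7.2803e+7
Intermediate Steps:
s(Q) = -12 (s(Q) = 2 - 14 = -12)
o(C, O) = -20 (o(C, O) = -5*4 = -20)
(o(-168, s(6)) + (43*(-44) + 22))*(f/(-38586) - 38521) = (-20 + (43*(-44) + 22))*(-40567/(-38586) - 38521) = (-20 + (-1892 + 22))*(-40567*(-1/38586) - 38521) = (-20 - 1870)*(40567/38586 - 38521) = -1890*(-1486330739/38586) = 468194182785/6431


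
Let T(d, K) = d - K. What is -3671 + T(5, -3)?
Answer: -3663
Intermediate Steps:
-3671 + T(5, -3) = -3671 + (5 - 1*(-3)) = -3671 + (5 + 3) = -3671 + 8 = -3663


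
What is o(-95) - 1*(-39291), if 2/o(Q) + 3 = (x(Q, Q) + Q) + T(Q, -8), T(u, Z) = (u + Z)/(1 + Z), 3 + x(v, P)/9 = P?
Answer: 265489273/6757 ≈ 39291.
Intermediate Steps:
x(v, P) = -27 + 9*P
T(u, Z) = (Z + u)/(1 + Z)
o(Q) = 2/(-202/7 + 69*Q/7) (o(Q) = 2/(-3 + (((-27 + 9*Q) + Q) + (-8 + Q)/(1 - 8))) = 2/(-3 + ((-27 + 10*Q) + (-8 + Q)/(-7))) = 2/(-3 + ((-27 + 10*Q) - (-8 + Q)/7)) = 2/(-3 + ((-27 + 10*Q) + (8/7 - Q/7))) = 2/(-3 + (-181/7 + 69*Q/7)) = 2/(-202/7 + 69*Q/7))
o(-95) - 1*(-39291) = 14/(-202 + 69*(-95)) - 1*(-39291) = 14/(-202 - 6555) + 39291 = 14/(-6757) + 39291 = 14*(-1/6757) + 39291 = -14/6757 + 39291 = 265489273/6757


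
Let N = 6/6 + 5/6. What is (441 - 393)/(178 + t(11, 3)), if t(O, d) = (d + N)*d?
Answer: 96/385 ≈ 0.24935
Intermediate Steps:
N = 11/6 (N = 6*(1/6) + 5*(1/6) = 1 + 5/6 = 11/6 ≈ 1.8333)
t(O, d) = d*(11/6 + d) (t(O, d) = (d + 11/6)*d = (11/6 + d)*d = d*(11/6 + d))
(441 - 393)/(178 + t(11, 3)) = (441 - 393)/(178 + (1/6)*3*(11 + 6*3)) = 48/(178 + (1/6)*3*(11 + 18)) = 48/(178 + (1/6)*3*29) = 48/(178 + 29/2) = 48/(385/2) = 48*(2/385) = 96/385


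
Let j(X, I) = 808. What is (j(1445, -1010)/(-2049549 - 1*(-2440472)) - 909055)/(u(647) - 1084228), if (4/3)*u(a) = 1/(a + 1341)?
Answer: 2825906271322064/3370452514581919 ≈ 0.83844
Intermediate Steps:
u(a) = 3/(4*(1341 + a)) (u(a) = 3/(4*(a + 1341)) = 3/(4*(1341 + a)))
(j(1445, -1010)/(-2049549 - 1*(-2440472)) - 909055)/(u(647) - 1084228) = (808/(-2049549 - 1*(-2440472)) - 909055)/(3/(4*(1341 + 647)) - 1084228) = (808/(-2049549 + 2440472) - 909055)/((¾)/1988 - 1084228) = (808/390923 - 909055)/((¾)*(1/1988) - 1084228) = (808*(1/390923) - 909055)/(3/7952 - 1084228) = (808/390923 - 909055)/(-8621781053/7952) = -355370506957/390923*(-7952/8621781053) = 2825906271322064/3370452514581919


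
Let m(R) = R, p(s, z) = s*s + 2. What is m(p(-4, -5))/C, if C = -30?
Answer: -⅗ ≈ -0.60000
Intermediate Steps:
p(s, z) = 2 + s² (p(s, z) = s² + 2 = 2 + s²)
m(p(-4, -5))/C = (2 + (-4)²)/(-30) = (2 + 16)*(-1/30) = 18*(-1/30) = -⅗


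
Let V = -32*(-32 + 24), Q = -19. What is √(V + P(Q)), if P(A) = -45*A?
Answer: √1111 ≈ 33.332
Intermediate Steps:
V = 256 (V = -32*(-8) = 256)
√(V + P(Q)) = √(256 - 45*(-19)) = √(256 + 855) = √1111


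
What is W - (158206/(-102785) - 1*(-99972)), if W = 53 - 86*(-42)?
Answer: -9898756789/102785 ≈ -96306.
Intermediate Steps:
W = 3665 (W = 53 + 3612 = 3665)
W - (158206/(-102785) - 1*(-99972)) = 3665 - (158206/(-102785) - 1*(-99972)) = 3665 - (158206*(-1/102785) + 99972) = 3665 - (-158206/102785 + 99972) = 3665 - 1*10275463814/102785 = 3665 - 10275463814/102785 = -9898756789/102785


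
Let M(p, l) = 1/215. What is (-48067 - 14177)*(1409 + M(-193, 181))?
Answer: -18855948384/215 ≈ -8.7702e+7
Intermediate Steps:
M(p, l) = 1/215
(-48067 - 14177)*(1409 + M(-193, 181)) = (-48067 - 14177)*(1409 + 1/215) = -62244*302936/215 = -18855948384/215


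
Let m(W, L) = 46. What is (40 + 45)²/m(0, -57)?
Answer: 7225/46 ≈ 157.07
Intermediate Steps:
(40 + 45)²/m(0, -57) = (40 + 45)²/46 = 85²*(1/46) = 7225*(1/46) = 7225/46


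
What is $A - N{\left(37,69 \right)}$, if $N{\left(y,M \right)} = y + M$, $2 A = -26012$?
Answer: $-13112$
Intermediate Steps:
$A = -13006$ ($A = \frac{1}{2} \left(-26012\right) = -13006$)
$N{\left(y,M \right)} = M + y$
$A - N{\left(37,69 \right)} = -13006 - \left(69 + 37\right) = -13006 - 106 = -13112$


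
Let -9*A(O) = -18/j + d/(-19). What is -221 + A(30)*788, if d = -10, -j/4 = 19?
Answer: -49217/171 ≈ -287.82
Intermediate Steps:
j = -76 (j = -4*19 = -76)
A(O) = -29/342 (A(O) = -(-18/(-76) - 10/(-19))/9 = -(-18*(-1/76) - 10*(-1/19))/9 = -(9/38 + 10/19)/9 = -⅑*29/38 = -29/342)
-221 + A(30)*788 = -221 - 29/342*788 = -221 - 11426/171 = -49217/171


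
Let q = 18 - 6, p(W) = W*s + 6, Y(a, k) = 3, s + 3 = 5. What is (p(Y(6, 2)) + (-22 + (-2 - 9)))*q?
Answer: -252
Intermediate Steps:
s = 2 (s = -3 + 5 = 2)
p(W) = 6 + 2*W (p(W) = W*2 + 6 = 2*W + 6 = 6 + 2*W)
q = 12
(p(Y(6, 2)) + (-22 + (-2 - 9)))*q = ((6 + 2*3) + (-22 + (-2 - 9)))*12 = ((6 + 6) + (-22 - 11))*12 = (12 - 33)*12 = -21*12 = -252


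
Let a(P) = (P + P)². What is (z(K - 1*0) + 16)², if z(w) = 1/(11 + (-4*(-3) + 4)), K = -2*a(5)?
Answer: 187489/729 ≈ 257.19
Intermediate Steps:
a(P) = 4*P² (a(P) = (2*P)² = 4*P²)
K = -200 (K = -8*5² = -8*25 = -2*100 = -200)
z(w) = 1/27 (z(w) = 1/(11 + (12 + 4)) = 1/(11 + 16) = 1/27)
(z(K - 1*0) + 16)² = (1/27 + 16)² = (433/27)² = 187489/729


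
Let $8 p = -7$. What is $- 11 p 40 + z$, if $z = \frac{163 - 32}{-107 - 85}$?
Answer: $\frac{73789}{192} \approx 384.32$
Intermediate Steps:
$p = - \frac{7}{8}$ ($p = \frac{1}{8} \left(-7\right) = - \frac{7}{8} \approx -0.875$)
$z = - \frac{131}{192}$ ($z = \frac{131}{-192} = 131 \left(- \frac{1}{192}\right) = - \frac{131}{192} \approx -0.68229$)
$- 11 p 40 + z = \left(-11\right) \left(- \frac{7}{8}\right) 40 - \frac{131}{192} = \frac{77}{8} \cdot 40 - \frac{131}{192} = 385 - \frac{131}{192} = \frac{73789}{192}$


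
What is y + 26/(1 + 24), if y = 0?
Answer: 26/25 ≈ 1.0400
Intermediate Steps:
y + 26/(1 + 24) = 0 + 26/(1 + 24) = 0 + 26/25 = 26/25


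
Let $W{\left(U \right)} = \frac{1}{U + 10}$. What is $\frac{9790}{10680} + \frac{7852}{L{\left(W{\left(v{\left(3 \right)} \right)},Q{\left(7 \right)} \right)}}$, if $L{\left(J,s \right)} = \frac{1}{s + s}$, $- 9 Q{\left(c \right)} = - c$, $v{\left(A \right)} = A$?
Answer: $\frac{439745}{36} \approx 12215.0$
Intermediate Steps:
$Q{\left(c \right)} = \frac{c}{9}$ ($Q{\left(c \right)} = - \frac{\left(-1\right) c}{9} = \frac{c}{9}$)
$W{\left(U \right)} = \frac{1}{10 + U}$
$L{\left(J,s \right)} = \frac{1}{2 s}$
$\frac{9790}{10680} + \frac{7852}{L{\left(W{\left(v{\left(3 \right)} \right)},Q{\left(7 \right)} \right)}} = \frac{9790}{10680} + \frac{7852}{\frac{1}{2} \frac{1}{\frac{1}{9} \cdot 7}} = 9790 \cdot \frac{1}{10680} + \frac{7852}{\frac{1}{2} \frac{1}{\frac{7}{9}}} = \frac{11}{12} + \frac{7852}{\frac{1}{2} \cdot \frac{9}{7}} = \frac{11}{12} + \frac{7852}{\frac{9}{14}} = \frac{11}{12} + 7852 \cdot \frac{14}{9} = \frac{11}{12} + \frac{109928}{9} = \frac{439745}{36}$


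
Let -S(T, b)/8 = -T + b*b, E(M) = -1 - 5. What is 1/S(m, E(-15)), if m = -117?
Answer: -1/1224 ≈ -0.00081699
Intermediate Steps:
E(M) = -6
S(T, b) = -8*b² + 8*T (S(T, b) = -8*(-T + b*b) = -8*(-T + b²) = -8*(b² - T) = -8*b² + 8*T)
1/S(m, E(-15)) = 1/(-8*(-6)² + 8*(-117)) = 1/(-8*36 - 936) = 1/(-288 - 936) = 1/(-1224) = -1/1224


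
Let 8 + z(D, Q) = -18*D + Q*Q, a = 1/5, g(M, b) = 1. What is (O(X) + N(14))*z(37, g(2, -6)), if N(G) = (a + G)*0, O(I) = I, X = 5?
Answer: -3365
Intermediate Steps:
a = 1/5 ≈ 0.20000
z(D, Q) = -8 + Q**2 - 18*D (z(D, Q) = -8 + (-18*D + Q*Q) = -8 + (-18*D + Q**2) = -8 + (Q**2 - 18*D) = -8 + Q**2 - 18*D)
N(G) = 0 (N(G) = (1/5 + G)*0 = 0)
(O(X) + N(14))*z(37, g(2, -6)) = (5 + 0)*(-8 + 1**2 - 18*37) = 5*(-8 + 1 - 666) = 5*(-673) = -3365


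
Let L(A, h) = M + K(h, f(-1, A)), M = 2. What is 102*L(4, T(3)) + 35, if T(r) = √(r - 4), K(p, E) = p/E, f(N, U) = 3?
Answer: 239 + 34*I ≈ 239.0 + 34.0*I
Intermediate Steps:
T(r) = √(-4 + r)
L(A, h) = 2 + h/3
102*L(4, T(3)) + 35 = 102*(2 + √(-4 + 3)/3) + 35 = 102*(2 + √(-1)/3) + 35 = 102*(2 + I/3) + 35 = (204 + 34*I) + 35 = 239 + 34*I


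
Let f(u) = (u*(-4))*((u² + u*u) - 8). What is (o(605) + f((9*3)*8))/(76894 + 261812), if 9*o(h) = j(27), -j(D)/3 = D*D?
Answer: -8957211/37634 ≈ -238.01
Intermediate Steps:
j(D) = -3*D² (j(D) = -3*D*D = -3*D²)
o(h) = -243 (o(h) = (-3*27²)/9 = (-3*729)/9 = (⅑)*(-2187) = -243)
f(u) = -4*u*(-8 + 2*u²) (f(u) = (-4*u)*((u² + u²) - 8) = (-4*u)*(2*u² - 8) = (-4*u)*(-8 + 2*u²) = -4*u*(-8 + 2*u²))
(o(605) + f((9*3)*8))/(76894 + 261812) = (-243 + 8*((9*3)*8)*(4 - ((9*3)*8)²))/(76894 + 261812) = (-243 + 8*(27*8)*(4 - (27*8)²))/338706 = (-243 + 8*216*(4 - 1*216²))*(1/338706) = (-243 + 8*216*(4 - 1*46656))*(1/338706) = (-243 + 8*216*(4 - 46656))*(1/338706) = (-243 + 8*216*(-46652))*(1/338706) = (-243 - 80614656)*(1/338706) = -80614899*1/338706 = -8957211/37634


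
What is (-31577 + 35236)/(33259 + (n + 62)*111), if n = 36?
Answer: 3659/44137 ≈ 0.082901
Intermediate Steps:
(-31577 + 35236)/(33259 + (n + 62)*111) = (-31577 + 35236)/(33259 + (36 + 62)*111) = 3659/(33259 + 98*111) = 3659/(33259 + 10878) = 3659/44137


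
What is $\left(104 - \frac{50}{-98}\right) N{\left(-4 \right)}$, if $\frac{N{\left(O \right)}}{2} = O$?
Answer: $- \frac{40968}{49} \approx -836.08$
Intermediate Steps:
$N{\left(O \right)} = 2 O$
$\left(104 - \frac{50}{-98}\right) N{\left(-4 \right)} = \left(104 - \frac{50}{-98}\right) 2 \left(-4\right) = \left(104 - - \frac{25}{49}\right) \left(-8\right) = \left(104 + \frac{25}{49}\right) \left(-8\right) = \frac{5121}{49} \left(-8\right) = - \frac{40968}{49}$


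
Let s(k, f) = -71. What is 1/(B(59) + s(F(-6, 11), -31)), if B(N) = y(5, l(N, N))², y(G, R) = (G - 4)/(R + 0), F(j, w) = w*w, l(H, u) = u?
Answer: -3481/247150 ≈ -0.014085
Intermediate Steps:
F(j, w) = w²
y(G, R) = (-4 + G)/R
B(N) = N⁻² (B(N) = ((-4 + 5)/N)² = (1/N)² = N⁻²)
1/(B(59) + s(F(-6, 11), -31)) = 1/(59⁻² - 71) = 1/(1/3481 - 71) = 1/(-247150/3481) = -3481/247150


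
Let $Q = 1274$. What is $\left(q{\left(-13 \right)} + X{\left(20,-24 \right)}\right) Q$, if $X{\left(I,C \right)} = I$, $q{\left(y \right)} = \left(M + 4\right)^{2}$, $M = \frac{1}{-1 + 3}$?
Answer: $\frac{102557}{2} \approx 51279.0$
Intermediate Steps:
$M = \frac{1}{2} \approx 0.5$
$q{\left(y \right)} = \frac{81}{4}$ ($q{\left(y \right)} = \left(\frac{1}{2} + 4\right)^{2} = \left(\frac{9}{2}\right)^{2} = \frac{81}{4}$)
$\left(q{\left(-13 \right)} + X{\left(20,-24 \right)}\right) Q = \left(\frac{81}{4} + 20\right) 1274 = \frac{161}{4} \cdot 1274 = \frac{102557}{2}$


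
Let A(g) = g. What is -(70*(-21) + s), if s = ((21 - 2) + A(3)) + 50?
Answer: 1398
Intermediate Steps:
s = 72 (s = ((21 - 2) + 3) + 50 = (19 + 3) + 50 = 22 + 50 = 72)
-(70*(-21) + s) = -(70*(-21) + 72) = -(-1470 + 72) = -1*(-1398) = 1398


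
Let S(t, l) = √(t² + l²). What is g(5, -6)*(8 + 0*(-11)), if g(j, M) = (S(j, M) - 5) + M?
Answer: -88 + 8*√61 ≈ -25.518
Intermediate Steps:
S(t, l) = √(l² + t²)
g(j, M) = -5 + M + √(M² + j²) (g(j, M) = (√(M² + j²) - 5) + M = (-5 + √(M² + j²)) + M = -5 + M + √(M² + j²))
g(5, -6)*(8 + 0*(-11)) = (-5 - 6 + √((-6)² + 5²))*(8 + 0*(-11)) = (-5 - 6 + √(36 + 25))*(8 + 0) = (-5 - 6 + √61)*8 = (-11 + √61)*8 = -88 + 8*√61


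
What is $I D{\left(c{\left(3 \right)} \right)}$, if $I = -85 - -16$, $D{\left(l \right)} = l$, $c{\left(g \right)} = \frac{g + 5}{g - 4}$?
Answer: $552$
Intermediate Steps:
$c{\left(g \right)} = \frac{5 + g}{-4 + g}$
$I = -69$ ($I = -85 + 16 = -69$)
$I D{\left(c{\left(3 \right)} \right)} = - 69 \frac{5 + 3}{-4 + 3} = - 69 \frac{1}{-1} \cdot 8 = - 69 \left(\left(-1\right) 8\right) = \left(-69\right) \left(-8\right) = 552$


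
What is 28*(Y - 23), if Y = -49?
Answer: -2016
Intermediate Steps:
28*(Y - 23) = 28*(-49 - 23) = 28*(-72) = -2016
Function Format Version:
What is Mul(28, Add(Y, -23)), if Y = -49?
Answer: -2016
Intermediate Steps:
Mul(28, Add(Y, -23)) = Mul(28, Add(-49, -23)) = Mul(28, -72) = -2016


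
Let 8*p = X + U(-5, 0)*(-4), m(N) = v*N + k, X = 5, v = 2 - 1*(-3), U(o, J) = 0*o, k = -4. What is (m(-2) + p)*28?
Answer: -749/2 ≈ -374.50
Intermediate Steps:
U(o, J) = 0
v = 5 (v = 2 + 3 = 5)
m(N) = -4 + 5*N (m(N) = 5*N - 4 = -4 + 5*N)
p = 5/8 (p = (5 + 0*(-4))/8 = (5 + 0)/8 = (⅛)*5 = 5/8 ≈ 0.62500)
(m(-2) + p)*28 = ((-4 + 5*(-2)) + 5/8)*28 = ((-4 - 10) + 5/8)*28 = (-14 + 5/8)*28 = -107/8*28 = -749/2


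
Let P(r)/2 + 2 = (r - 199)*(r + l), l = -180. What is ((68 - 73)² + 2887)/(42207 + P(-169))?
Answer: 2912/299067 ≈ 0.0097370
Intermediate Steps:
P(r) = -4 + 2*(-199 + r)*(-180 + r) (P(r) = -4 + 2*((r - 199)*(r - 180)) = -4 + 2*((-199 + r)*(-180 + r)) = -4 + 2*(-199 + r)*(-180 + r))
((68 - 73)² + 2887)/(42207 + P(-169)) = ((68 - 73)² + 2887)/(42207 + (71636 - 758*(-169) + 2*(-169)²)) = ((-5)² + 2887)/(42207 + (71636 + 128102 + 2*28561)) = (25 + 2887)/(42207 + (71636 + 128102 + 57122)) = 2912/(42207 + 256860) = 2912/299067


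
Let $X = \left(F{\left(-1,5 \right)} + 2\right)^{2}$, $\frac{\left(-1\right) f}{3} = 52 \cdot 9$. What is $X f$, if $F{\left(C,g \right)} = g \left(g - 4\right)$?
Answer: $-68796$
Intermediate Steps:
$F{\left(C,g \right)} = g \left(-4 + g\right)$
$f = -1404$ ($f = - 3 \cdot 52 \cdot 9 = \left(-3\right) 468 = -1404$)
$X = 49$ ($X = \left(5 \left(-4 + 5\right) + 2\right)^{2} = \left(5 \cdot 1 + 2\right)^{2} = \left(5 + 2\right)^{2} = 7^{2} = 49$)
$X f = 49 \left(-1404\right) = -68796$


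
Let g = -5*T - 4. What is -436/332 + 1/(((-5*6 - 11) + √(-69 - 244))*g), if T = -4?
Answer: -3480939/2648032 - I*√313/31904 ≈ -1.3145 - 0.00055453*I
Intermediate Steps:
g = 16 (g = -5*(-4) - 4 = 20 - 4 = 16)
-436/332 + 1/(((-5*6 - 11) + √(-69 - 244))*g) = -436/332 + 1/(((-5*6 - 11) + √(-69 - 244))*16) = -436*1/332 + (1/16)/((-30 - 11) + √(-313)) = -109/83 + (1/16)/(-41 + I*√313) = -109/83 + 1/(16*(-41 + I*√313))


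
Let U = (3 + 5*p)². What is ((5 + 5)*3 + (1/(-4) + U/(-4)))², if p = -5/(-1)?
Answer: 442225/16 ≈ 27639.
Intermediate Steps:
p = 5 (p = -5*(-1) = 5)
U = 784 (U = (3 + 5*5)² = (3 + 25)² = 28² = 784)
((5 + 5)*3 + (1/(-4) + U/(-4)))² = ((5 + 5)*3 + (1/(-4) + 784/(-4)))² = (10*3 + (1*(-¼) + 784*(-¼)))² = (30 + (-¼ - 196))² = (30 - 785/4)² = (-665/4)² = 442225/16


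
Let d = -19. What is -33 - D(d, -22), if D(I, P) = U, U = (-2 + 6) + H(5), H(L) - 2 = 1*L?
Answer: -44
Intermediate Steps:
H(L) = 2 + L (H(L) = 2 + 1*L = 2 + L)
U = 11 (U = (-2 + 6) + (2 + 5) = 4 + 7 = 11)
D(I, P) = 11
-33 - D(d, -22) = -33 - 1*11 = -33 - 11 = -44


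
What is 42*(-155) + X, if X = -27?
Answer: -6537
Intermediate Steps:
42*(-155) + X = 42*(-155) - 27 = -6510 - 27 = -6537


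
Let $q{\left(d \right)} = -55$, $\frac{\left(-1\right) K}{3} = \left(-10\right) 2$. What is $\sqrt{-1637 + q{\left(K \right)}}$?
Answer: $6 i \sqrt{47} \approx 41.134 i$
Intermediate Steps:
$K = 60$ ($K = - 3 \left(\left(-10\right) 2\right) = \left(-3\right) \left(-20\right) = 60$)
$\sqrt{-1637 + q{\left(K \right)}} = \sqrt{-1637 - 55} = \sqrt{-1692} = 6 i \sqrt{47}$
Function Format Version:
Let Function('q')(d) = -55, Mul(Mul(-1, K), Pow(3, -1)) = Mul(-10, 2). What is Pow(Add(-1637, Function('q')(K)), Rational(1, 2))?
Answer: Mul(6, I, Pow(47, Rational(1, 2))) ≈ Mul(41.134, I)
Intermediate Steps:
K = 60 (K = Mul(-3, Mul(-10, 2)) = Mul(-3, -20) = 60)
Pow(Add(-1637, Function('q')(K)), Rational(1, 2)) = Pow(Add(-1637, -55), Rational(1, 2)) = Pow(-1692, Rational(1, 2)) = Mul(6, I, Pow(47, Rational(1, 2)))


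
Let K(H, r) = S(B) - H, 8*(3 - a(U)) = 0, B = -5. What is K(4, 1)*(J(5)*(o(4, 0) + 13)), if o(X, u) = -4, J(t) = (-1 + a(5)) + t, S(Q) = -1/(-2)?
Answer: -441/2 ≈ -220.50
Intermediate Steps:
a(U) = 3 (a(U) = 3 - 1/8*0 = 3 + 0 = 3)
S(Q) = 1/2 (S(Q) = -1*(-1/2) = 1/2)
J(t) = 2 + t (J(t) = (-1 + 3) + t = 2 + t)
K(H, r) = 1/2 - H
K(4, 1)*(J(5)*(o(4, 0) + 13)) = (1/2 - 1*4)*((2 + 5)*(-4 + 13)) = (1/2 - 4)*(7*9) = -7/2*63 = -441/2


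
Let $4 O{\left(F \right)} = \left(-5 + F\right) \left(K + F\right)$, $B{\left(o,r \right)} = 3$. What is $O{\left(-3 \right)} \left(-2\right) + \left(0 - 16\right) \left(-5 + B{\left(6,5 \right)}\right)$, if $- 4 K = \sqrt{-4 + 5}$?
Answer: $19$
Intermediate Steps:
$K = - \frac{1}{4}$ ($K = - \frac{\sqrt{-4 + 5}}{4} = - \frac{\sqrt{1}}{4} = \left(- \frac{1}{4}\right) 1 = - \frac{1}{4} \approx -0.25$)
$O{\left(F \right)} = \frac{\left(-5 + F\right) \left(- \frac{1}{4} + F\right)}{4}$
$O{\left(-3 \right)} \left(-2\right) + \left(0 - 16\right) \left(-5 + B{\left(6,5 \right)}\right) = \left(\frac{5}{16} - - \frac{63}{16} + \frac{\left(-3\right)^{2}}{4}\right) \left(-2\right) + \left(0 - 16\right) \left(-5 + 3\right) = \left(\frac{5}{16} + \frac{63}{16} + \frac{1}{4} \cdot 9\right) \left(-2\right) - -32 = \left(\frac{5}{16} + \frac{63}{16} + \frac{9}{4}\right) \left(-2\right) + 32 = \frac{13}{2} \left(-2\right) + 32 = -13 + 32 = 19$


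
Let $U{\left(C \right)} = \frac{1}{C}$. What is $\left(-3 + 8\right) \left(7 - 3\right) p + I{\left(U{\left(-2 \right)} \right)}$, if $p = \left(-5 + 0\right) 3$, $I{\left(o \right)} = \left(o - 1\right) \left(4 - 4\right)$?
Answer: $-300$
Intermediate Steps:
$I{\left(o \right)} = 0$ ($I{\left(o \right)} = \left(-1 + o\right) 0 = 0$)
$p = -15$ ($p = \left(-5\right) 3 = -15$)
$\left(-3 + 8\right) \left(7 - 3\right) p + I{\left(U{\left(-2 \right)} \right)} = \left(-3 + 8\right) \left(7 - 3\right) \left(-15\right) + 0 = 5 \cdot 4 \left(-15\right) + 0 = 20 \left(-15\right) + 0 = -300 + 0 = -300$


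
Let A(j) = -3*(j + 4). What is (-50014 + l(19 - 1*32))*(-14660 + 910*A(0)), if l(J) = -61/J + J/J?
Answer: 16629762640/13 ≈ 1.2792e+9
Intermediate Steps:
l(J) = 1 - 61/J (l(J) = -61/J + 1 = 1 - 61/J)
A(j) = -12 - 3*j (A(j) = -3*(4 + j) = -12 - 3*j)
(-50014 + l(19 - 1*32))*(-14660 + 910*A(0)) = (-50014 + (-61 + (19 - 1*32))/(19 - 1*32))*(-14660 + 910*(-12 - 3*0)) = (-50014 + (-61 + (19 - 32))/(19 - 32))*(-14660 + 910*(-12 + 0)) = (-50014 + (-61 - 13)/(-13))*(-14660 + 910*(-12)) = (-50014 - 1/13*(-74))*(-14660 - 10920) = (-50014 + 74/13)*(-25580) = -650108/13*(-25580) = 16629762640/13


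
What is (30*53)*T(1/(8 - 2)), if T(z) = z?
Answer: 265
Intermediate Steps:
(30*53)*T(1/(8 - 2)) = (30*53)/(8 - 2) = 1590/6 = 1590*(⅙) = 265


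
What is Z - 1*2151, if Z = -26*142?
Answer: -5843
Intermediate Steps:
Z = -3692
Z - 1*2151 = -3692 - 1*2151 = -3692 - 2151 = -5843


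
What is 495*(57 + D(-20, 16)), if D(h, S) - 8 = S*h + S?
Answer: -118305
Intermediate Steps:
D(h, S) = 8 + S + S*h (D(h, S) = 8 + (S*h + S) = 8 + (S + S*h) = 8 + S + S*h)
495*(57 + D(-20, 16)) = 495*(57 + (8 + 16 + 16*(-20))) = 495*(57 + (8 + 16 - 320)) = 495*(57 - 296) = 495*(-239) = -118305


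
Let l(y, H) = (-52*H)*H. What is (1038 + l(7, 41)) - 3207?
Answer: -89581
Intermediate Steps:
l(y, H) = -52*H²
(1038 + l(7, 41)) - 3207 = (1038 - 52*41²) - 3207 = (1038 - 52*1681) - 3207 = (1038 - 87412) - 3207 = -86374 - 3207 = -89581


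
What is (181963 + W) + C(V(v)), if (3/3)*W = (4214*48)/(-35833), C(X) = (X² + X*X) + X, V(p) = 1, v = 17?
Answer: 931455058/5119 ≈ 1.8196e+5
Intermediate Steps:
C(X) = X + 2*X² (C(X) = (X² + X²) + X = 2*X² + X = X + 2*X²)
W = -28896/5119 (W = (4214*48)/(-35833) = 202272*(-1/35833) = -28896/5119 ≈ -5.6449)
(181963 + W) + C(V(v)) = (181963 - 28896/5119) + 1*(1 + 2*1) = 931439701/5119 + 1*(1 + 2) = 931439701/5119 + 1*3 = 931439701/5119 + 3 = 931455058/5119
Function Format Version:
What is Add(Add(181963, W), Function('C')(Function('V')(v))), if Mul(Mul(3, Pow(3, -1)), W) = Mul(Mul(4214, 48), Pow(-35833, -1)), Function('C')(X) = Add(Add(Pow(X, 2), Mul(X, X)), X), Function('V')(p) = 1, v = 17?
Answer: Rational(931455058, 5119) ≈ 1.8196e+5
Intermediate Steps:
Function('C')(X) = Add(X, Mul(2, Pow(X, 2))) (Function('C')(X) = Add(Add(Pow(X, 2), Pow(X, 2)), X) = Add(Mul(2, Pow(X, 2)), X) = Add(X, Mul(2, Pow(X, 2))))
W = Rational(-28896, 5119) (W = Mul(Mul(4214, 48), Pow(-35833, -1)) = Mul(202272, Rational(-1, 35833)) = Rational(-28896, 5119) ≈ -5.6449)
Add(Add(181963, W), Function('C')(Function('V')(v))) = Add(Add(181963, Rational(-28896, 5119)), Mul(1, Add(1, Mul(2, 1)))) = Add(Rational(931439701, 5119), Mul(1, Add(1, 2))) = Add(Rational(931439701, 5119), Mul(1, 3)) = Add(Rational(931439701, 5119), 3) = Rational(931455058, 5119)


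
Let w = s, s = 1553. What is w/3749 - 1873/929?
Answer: -5579140/3482821 ≈ -1.6019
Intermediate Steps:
w = 1553
w/3749 - 1873/929 = 1553/3749 - 1873/929 = -5579140/3482821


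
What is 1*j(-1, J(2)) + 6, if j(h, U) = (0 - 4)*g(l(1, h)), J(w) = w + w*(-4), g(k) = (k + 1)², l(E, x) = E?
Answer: -10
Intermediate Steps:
g(k) = (1 + k)²
J(w) = -3*w (J(w) = w - 4*w = -3*w)
j(h, U) = -16 (j(h, U) = (0 - 4)*(1 + 1)² = -4*2² = -4*4 = -16)
1*j(-1, J(2)) + 6 = 1*(-16) + 6 = -16 + 6 = -10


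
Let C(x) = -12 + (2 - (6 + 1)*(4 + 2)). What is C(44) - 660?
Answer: -712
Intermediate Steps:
C(x) = -52 (C(x) = -12 + (2 - 7*6) = -12 + (2 - 1*42) = -12 + (2 - 42) = -12 - 40 = -52)
C(44) - 660 = -52 - 660 = -712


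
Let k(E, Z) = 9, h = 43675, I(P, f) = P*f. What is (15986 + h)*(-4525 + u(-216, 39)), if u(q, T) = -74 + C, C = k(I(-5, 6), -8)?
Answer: -273843990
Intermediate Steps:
C = 9
u(q, T) = -65 (u(q, T) = -74 + 9 = -65)
(15986 + h)*(-4525 + u(-216, 39)) = (15986 + 43675)*(-4525 - 65) = 59661*(-4590) = -273843990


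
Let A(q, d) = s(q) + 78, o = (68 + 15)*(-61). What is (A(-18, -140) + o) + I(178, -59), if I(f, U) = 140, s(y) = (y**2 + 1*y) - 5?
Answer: -4544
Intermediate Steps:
s(y) = -5 + y + y**2 (s(y) = (y**2 + y) - 5 = (y + y**2) - 5 = -5 + y + y**2)
o = -5063 (o = 83*(-61) = -5063)
A(q, d) = 73 + q + q**2 (A(q, d) = (-5 + q + q**2) + 78 = 73 + q + q**2)
(A(-18, -140) + o) + I(178, -59) = ((73 - 18 + (-18)**2) - 5063) + 140 = ((73 - 18 + 324) - 5063) + 140 = (379 - 5063) + 140 = -4684 + 140 = -4544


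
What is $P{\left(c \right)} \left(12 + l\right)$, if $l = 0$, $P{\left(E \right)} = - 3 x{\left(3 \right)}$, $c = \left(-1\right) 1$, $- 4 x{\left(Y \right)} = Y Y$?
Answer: $81$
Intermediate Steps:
$x{\left(Y \right)} = - \frac{Y^{2}}{4}$ ($x{\left(Y \right)} = - \frac{Y Y}{4} = - \frac{Y^{2}}{4}$)
$c = -1$
$P{\left(E \right)} = \frac{27}{4}$ ($P{\left(E \right)} = - 3 \left(- \frac{3^{2}}{4}\right) = - 3 \left(\left(- \frac{1}{4}\right) 9\right) = \left(-3\right) \left(- \frac{9}{4}\right) = \frac{27}{4}$)
$P{\left(c \right)} \left(12 + l\right) = \frac{27 \left(12 + 0\right)}{4} = \frac{27}{4} \cdot 12 = 81$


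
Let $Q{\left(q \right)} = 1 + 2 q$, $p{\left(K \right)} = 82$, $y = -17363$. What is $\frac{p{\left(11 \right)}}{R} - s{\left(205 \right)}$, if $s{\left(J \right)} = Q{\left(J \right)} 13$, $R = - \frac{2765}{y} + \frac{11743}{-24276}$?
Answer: $- \frac{765328493583}{136770569} \approx -5595.7$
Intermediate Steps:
$R = - \frac{136770569}{421504188}$ ($R = - \frac{2765}{-17363} + \frac{11743}{-24276} = \left(-2765\right) \left(- \frac{1}{17363}\right) + 11743 \left(- \frac{1}{24276}\right) = \frac{2765}{17363} - \frac{11743}{24276} = - \frac{136770569}{421504188} \approx -0.32448$)
$s{\left(J \right)} = 13 + 26 J$ ($s{\left(J \right)} = \left(1 + 2 J\right) 13 = 13 + 26 J$)
$\frac{p{\left(11 \right)}}{R} - s{\left(205 \right)} = \frac{82}{- \frac{136770569}{421504188}} - \left(13 + 26 \cdot 205\right) = 82 \left(- \frac{421504188}{136770569}\right) - \left(13 + 5330\right) = - \frac{34563343416}{136770569} - 5343 = - \frac{765328493583}{136770569}$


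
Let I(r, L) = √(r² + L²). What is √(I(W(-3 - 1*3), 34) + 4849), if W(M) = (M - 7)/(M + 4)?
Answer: √(19396 + 2*√4793)/2 ≈ 69.883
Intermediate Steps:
W(M) = (-7 + M)/(4 + M)
I(r, L) = √(L² + r²)
√(I(W(-3 - 1*3), 34) + 4849) = √(√(34² + ((-7 + (-3 - 1*3))/(4 + (-3 - 1*3)))²) + 4849) = √(√(1156 + ((-7 + (-3 - 3))/(4 + (-3 - 3)))²) + 4849) = √(√(1156 + ((-7 - 6)/(4 - 6))²) + 4849) = √(√(1156 + (-13/(-2))²) + 4849) = √(√(1156 + (-½*(-13))²) + 4849) = √(√(1156 + (13/2)²) + 4849) = √(√(1156 + 169/4) + 4849) = √(√(4793/4) + 4849) = √(√4793/2 + 4849) = √(4849 + √4793/2)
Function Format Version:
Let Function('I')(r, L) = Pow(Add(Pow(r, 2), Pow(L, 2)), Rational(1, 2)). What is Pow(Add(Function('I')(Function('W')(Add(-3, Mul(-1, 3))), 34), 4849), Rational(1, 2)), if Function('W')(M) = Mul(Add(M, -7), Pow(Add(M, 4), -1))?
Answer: Mul(Rational(1, 2), Pow(Add(19396, Mul(2, Pow(4793, Rational(1, 2)))), Rational(1, 2))) ≈ 69.883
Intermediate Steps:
Function('W')(M) = Mul(Pow(Add(4, M), -1), Add(-7, M)) (Function('W')(M) = Mul(Add(-7, M), Pow(Add(4, M), -1)) = Mul(Pow(Add(4, M), -1), Add(-7, M)))
Function('I')(r, L) = Pow(Add(Pow(L, 2), Pow(r, 2)), Rational(1, 2))
Pow(Add(Function('I')(Function('W')(Add(-3, Mul(-1, 3))), 34), 4849), Rational(1, 2)) = Pow(Add(Pow(Add(Pow(34, 2), Pow(Mul(Pow(Add(4, Add(-3, Mul(-1, 3))), -1), Add(-7, Add(-3, Mul(-1, 3)))), 2)), Rational(1, 2)), 4849), Rational(1, 2)) = Pow(Add(Pow(Add(1156, Pow(Mul(Pow(Add(4, Add(-3, -3)), -1), Add(-7, Add(-3, -3))), 2)), Rational(1, 2)), 4849), Rational(1, 2)) = Pow(Add(Pow(Add(1156, Pow(Mul(Pow(Add(4, -6), -1), Add(-7, -6)), 2)), Rational(1, 2)), 4849), Rational(1, 2)) = Pow(Add(Pow(Add(1156, Pow(Mul(Pow(-2, -1), -13), 2)), Rational(1, 2)), 4849), Rational(1, 2)) = Pow(Add(Pow(Add(1156, Pow(Mul(Rational(-1, 2), -13), 2)), Rational(1, 2)), 4849), Rational(1, 2)) = Pow(Add(Pow(Add(1156, Pow(Rational(13, 2), 2)), Rational(1, 2)), 4849), Rational(1, 2)) = Pow(Add(Pow(Add(1156, Rational(169, 4)), Rational(1, 2)), 4849), Rational(1, 2)) = Pow(Add(Pow(Rational(4793, 4), Rational(1, 2)), 4849), Rational(1, 2)) = Pow(Add(Mul(Rational(1, 2), Pow(4793, Rational(1, 2))), 4849), Rational(1, 2)) = Pow(Add(4849, Mul(Rational(1, 2), Pow(4793, Rational(1, 2)))), Rational(1, 2))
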